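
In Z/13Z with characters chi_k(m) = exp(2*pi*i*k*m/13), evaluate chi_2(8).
chi_2(8) = zeta_13^16 = exp(6*I*pi/13)

Working: chi_2(8) = zeta_13^(2*8) = zeta_13^16. Since zeta_13^13 = 1, this equals zeta_13^3 = exp(2*pi*i*3/13) = exp(6*I*pi/13).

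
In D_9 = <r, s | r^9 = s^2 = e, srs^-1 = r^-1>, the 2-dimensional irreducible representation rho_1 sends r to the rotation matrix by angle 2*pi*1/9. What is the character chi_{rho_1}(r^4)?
chi_{rho_1}(r^4) = 2*cos(2*pi*1*4/9) = -2*cos(pi/9)

Solution. rho_1(r^4) is rotation by angle 2*pi*1*4/9, whose trace is 2*cos(2*pi*1*4/9) = -2*cos(pi/9).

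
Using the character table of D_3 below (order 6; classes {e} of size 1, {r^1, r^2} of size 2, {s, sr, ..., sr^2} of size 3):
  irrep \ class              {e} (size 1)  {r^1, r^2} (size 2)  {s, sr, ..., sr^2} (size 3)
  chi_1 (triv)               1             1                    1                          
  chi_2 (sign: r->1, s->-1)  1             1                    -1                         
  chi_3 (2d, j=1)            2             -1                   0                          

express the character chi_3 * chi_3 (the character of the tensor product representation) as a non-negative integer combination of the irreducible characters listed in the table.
chi_3 tensor chi_3 = chi_1 + chi_2 + chi_3 (all other irreducibles have multiplicity 0).

Derivation: The character of a tensor product is the pointwise product (chi_3 * chi_3)(C) = chi_3(C) * chi_3(C):
  {e}: (2)*(2), {r^1, r^2}: (-1)*(-1), {s, sr, ..., sr^2}: (0)*(0)
so (chi_3 * chi_3) takes values
  {e} -> 4, {r^1, r^2} -> 1, {s, sr, ..., sr^2} -> 0.
Now take the inner product of this character with each irreducible chi from the table, <chi_3*chi_3, chi> = (1/6) sum_C |C| (chi_3*chi_3)(C) conj(chi(C)):
  <chi_3*chi_3, chi_1> = (1/6)[1*(4)*conj(1) + 2*(1)*conj(1) + 3*(0)*conj(1)]
      = (1/6)[(4) + (2) + (0)] = 6/6 = 1
  <chi_3*chi_3, chi_2> = (1/6)[1*(4)*conj(1) + 2*(1)*conj(1) + 3*(0)*conj(-1)]
      = (1/6)[(4) + (2) + (0)] = 6/6 = 1
  <chi_3*chi_3, chi_3> = (1/6)[1*(4)*conj(2) + 2*(1)*conj(-1) + 3*(0)*conj(0)]
      = (1/6)[(8) + (-2) + (0)] = 6/6 = 1
Hence the multiplicities are chi_1: 1, chi_2: 1, chi_3: 1. Dimension check: dim(chi_3)*dim(chi_3) = 2*2 = 4 and sum (mult * dim) = 1*1 + 1*1 + 1*2 = 4.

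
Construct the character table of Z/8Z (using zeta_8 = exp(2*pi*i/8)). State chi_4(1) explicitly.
Character table of Z/8Z (irreps indexed chi_0,...,chi_7 with chi_k(m) = zeta_8^(k*m), zeta_8 = exp(2*pi*i/8)):
  irrep \ class  {0} (size 1)  {1} (size 1)    {2} (size 1)  {3} (size 1)    {4} (size 1)  {5} (size 1)    {6} (size 1)  {7} (size 1)  
  chi_0          1             1               1             1               1             1               1             1             
  chi_1          1             exp(I*pi/4)     I             exp(3*I*pi/4)   -1            exp(-3*I*pi/4)  -I            exp(-I*pi/4)  
  chi_2          1             I               -1            -I              1             I               -1            -I            
  chi_3          1             exp(3*I*pi/4)   -I            exp(I*pi/4)     -1            exp(-I*pi/4)    I             exp(-3*I*pi/4)
  chi_4          1             -1              1             -1              1             -1              1             -1            
  chi_5          1             exp(-3*I*pi/4)  I             exp(-I*pi/4)    -1            exp(I*pi/4)     -I            exp(3*I*pi/4) 
  chi_6          1             -I              -1            I               1             -I              -1            I             
  chi_7          1             exp(-I*pi/4)    -I            exp(-3*I*pi/4)  -1            exp(3*I*pi/4)   I             exp(I*pi/4)   

Spot check: chi_4(1) = zeta_8^(4*1) = zeta_8^4 = -1.

Z/8Z is abelian, so all 8 irreducible complex representations are 1-dimensional. They are given by chi_k(m) = zeta_8^(k*m) for k = 0,...,7. Row orthogonality: sum_m chi_k(m) conj(chi_l(m)) = 8 * [k = l].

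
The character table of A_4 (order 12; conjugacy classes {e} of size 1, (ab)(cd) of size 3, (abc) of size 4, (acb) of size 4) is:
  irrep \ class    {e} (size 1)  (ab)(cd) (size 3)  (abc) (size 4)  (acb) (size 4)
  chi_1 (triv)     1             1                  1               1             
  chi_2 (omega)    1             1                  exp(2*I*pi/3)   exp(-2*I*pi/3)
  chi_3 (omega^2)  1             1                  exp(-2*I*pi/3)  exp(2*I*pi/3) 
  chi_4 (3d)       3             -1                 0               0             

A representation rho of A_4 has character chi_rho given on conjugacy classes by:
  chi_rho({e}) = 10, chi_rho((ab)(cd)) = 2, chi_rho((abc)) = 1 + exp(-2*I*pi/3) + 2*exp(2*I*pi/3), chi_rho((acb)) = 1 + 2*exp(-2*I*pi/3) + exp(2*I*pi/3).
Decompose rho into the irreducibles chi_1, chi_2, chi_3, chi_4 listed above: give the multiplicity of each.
Multiplicities: chi_1: 1, chi_2: 2, chi_3: 1, chi_4: 2.

Reasoning: Use <chi_rho, chi> = (1/|G|) sum_C |C| * chi_rho(C) * conj(chi(C)) with |G| = 12 for each irreducible chi in the table:
  <chi_rho, chi_1> = (1/12)[1*(10)*conj(1) + 3*(2)*conj(1) + 4*(1 + exp(-2*I*pi/3) + 2*exp(2*I*pi/3))*conj(1) + 4*(1 + 2*exp(-2*I*pi/3) + exp(2*I*pi/3))*conj(1)]
      = (1/12)[(10) + (6) + (4 + 4*exp(-2*I*pi/3) + 8*exp(2*I*pi/3)) + (4 + 8*exp(-2*I*pi/3) + 4*exp(2*I*pi/3))] = 12/12 = 1
  <chi_rho, chi_2> = (1/12)[1*(10)*conj(1) + 3*(2)*conj(1) + 4*(1 + exp(-2*I*pi/3) + 2*exp(2*I*pi/3))*conj(exp(2*I*pi/3)) + 4*(1 + 2*exp(-2*I*pi/3) + exp(2*I*pi/3))*conj(exp(-2*I*pi/3))]
      = (1/12)[(10) + (6) + (4) + (4)] = 24/12 = 2
  <chi_rho, chi_3> = (1/12)[1*(10)*conj(1) + 3*(2)*conj(1) + 4*(1 + exp(-2*I*pi/3) + 2*exp(2*I*pi/3))*conj(exp(-2*I*pi/3)) + 4*(1 + 2*exp(-2*I*pi/3) + exp(2*I*pi/3))*conj(exp(2*I*pi/3))]
      = (1/12)[(10) + (6) + (4 + 8*exp(-2*I*pi/3) + 4*exp(2*I*pi/3)) + (4 + 4*exp(-2*I*pi/3) + 8*exp(2*I*pi/3))] = 12/12 = 1
  <chi_rho, chi_4> = (1/12)[1*(10)*conj(3) + 3*(2)*conj(-1) + 4*(1 + exp(-2*I*pi/3) + 2*exp(2*I*pi/3))*conj(0) + 4*(1 + 2*exp(-2*I*pi/3) + exp(2*I*pi/3))*conj(0)]
      = (1/12)[(30) + (-6) + (0) + (0)] = 24/12 = 2
(Exp terms are combined using exp(i*s)*conj(exp(i*t)) = exp(i*(s-t)), and sums of them are collapsed using the identity that for every m > 1 the m distinct m-th roots of unity sum to 0, e.g. 1 + exp(2*I*pi/3) + exp(-2*I*pi/3) = 0.)
Dimension check: dim(rho) = sum (mult * dim) = 1*1 + 2*1 + 1*1 + 2*3 = 10 = chi_rho(e) = 10.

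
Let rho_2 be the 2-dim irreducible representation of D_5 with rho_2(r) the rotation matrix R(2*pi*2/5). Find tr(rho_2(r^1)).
chi_{rho_2}(r^1) = 2*cos(2*pi*2*1/5) = -sqrt(5)/2 - 1/2

Details: rho_2(r^1) is rotation by angle 2*pi*2*1/5, whose trace is 2*cos(2*pi*2*1/5) = -sqrt(5)/2 - 1/2.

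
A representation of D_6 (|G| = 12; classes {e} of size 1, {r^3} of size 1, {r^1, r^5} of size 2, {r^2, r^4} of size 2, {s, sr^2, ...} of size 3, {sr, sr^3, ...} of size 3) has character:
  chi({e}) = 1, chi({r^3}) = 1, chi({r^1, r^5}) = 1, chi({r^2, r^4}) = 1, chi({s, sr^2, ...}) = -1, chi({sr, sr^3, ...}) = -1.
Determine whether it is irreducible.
Irreducible: <chi, chi> = 1.

Why: <chi, chi> = (1/|G|) sum_C |C| * |chi(C)|^2 = (1/12)[1*|1|^2 + 1*|1|^2 + 2*|1|^2 + 2*|1|^2 + 3*|-1|^2 + 3*|-1|^2]
  = (1/12)[(1) + (1) + (2) + (2) + (3) + (3)] = 12/12 = 1.
A character is irreducible iff <chi, chi> = 1, so this representation is irreducible.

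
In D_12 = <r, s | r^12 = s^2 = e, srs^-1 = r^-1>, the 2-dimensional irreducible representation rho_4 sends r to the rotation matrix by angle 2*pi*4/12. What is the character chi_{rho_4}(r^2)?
chi_{rho_4}(r^2) = 2*cos(2*pi*4*2/12) = -1

Solution. rho_4(r^2) is rotation by angle 2*pi*4*2/12, whose trace is 2*cos(2*pi*4*2/12) = -1.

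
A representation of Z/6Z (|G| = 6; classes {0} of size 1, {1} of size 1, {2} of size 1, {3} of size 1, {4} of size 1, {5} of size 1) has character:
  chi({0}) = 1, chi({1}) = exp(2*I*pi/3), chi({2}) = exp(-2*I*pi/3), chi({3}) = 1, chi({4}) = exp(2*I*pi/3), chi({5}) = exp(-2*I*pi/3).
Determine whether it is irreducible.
Irreducible: <chi, chi> = 1.

Justification: <chi, chi> = (1/|G|) sum_C |C| * |chi(C)|^2 = (1/6)[1*|1|^2 + 1*|exp(2*I*pi/3)|^2 + 1*|exp(-2*I*pi/3)|^2 + 1*|1|^2 + 1*|exp(2*I*pi/3)|^2 + 1*|exp(-2*I*pi/3)|^2]
  = (1/6)[(1) + (1) + (1) + (1) + (1) + (1)] = 6/6 = 1.
(Exp terms are combined using exp(i*s)*conj(exp(i*t)) = exp(i*(s-t)), and sums of them are collapsed using the identity that for every m > 1 the m distinct m-th roots of unity sum to 0, e.g. 1 + exp(2*I*pi/3) + exp(-2*I*pi/3) = 0.)
A character is irreducible iff <chi, chi> = 1, so this representation is irreducible.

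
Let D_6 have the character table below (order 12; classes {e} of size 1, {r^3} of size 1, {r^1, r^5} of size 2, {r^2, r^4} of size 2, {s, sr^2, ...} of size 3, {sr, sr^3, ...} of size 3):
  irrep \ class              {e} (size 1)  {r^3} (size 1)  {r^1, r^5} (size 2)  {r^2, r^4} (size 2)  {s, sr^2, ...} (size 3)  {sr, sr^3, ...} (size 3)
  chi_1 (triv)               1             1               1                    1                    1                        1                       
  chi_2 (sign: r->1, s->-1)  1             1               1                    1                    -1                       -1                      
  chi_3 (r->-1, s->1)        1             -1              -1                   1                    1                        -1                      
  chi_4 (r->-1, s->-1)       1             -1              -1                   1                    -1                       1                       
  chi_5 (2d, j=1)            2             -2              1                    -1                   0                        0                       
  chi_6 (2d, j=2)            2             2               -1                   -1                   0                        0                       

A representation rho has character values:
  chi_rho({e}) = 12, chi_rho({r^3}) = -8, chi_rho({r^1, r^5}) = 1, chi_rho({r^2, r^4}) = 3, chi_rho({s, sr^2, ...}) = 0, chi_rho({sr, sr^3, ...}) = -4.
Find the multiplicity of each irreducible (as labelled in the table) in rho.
Multiplicities: chi_1: 0, chi_2: 2, chi_3: 3, chi_4: 1, chi_5: 3, chi_6: 0.

Use <chi_rho, chi> = (1/|G|) sum_C |C| * chi_rho(C) * conj(chi(C)) with |G| = 12 for each irreducible chi in the table:
  <chi_rho, chi_1> = (1/12)[1*(12)*conj(1) + 1*(-8)*conj(1) + 2*(1)*conj(1) + 2*(3)*conj(1) + 3*(0)*conj(1) + 3*(-4)*conj(1)]
      = (1/12)[(12) + (-8) + (2) + (6) + (0) + (-12)] = 0/12 = 0
  <chi_rho, chi_2> = (1/12)[1*(12)*conj(1) + 1*(-8)*conj(1) + 2*(1)*conj(1) + 2*(3)*conj(1) + 3*(0)*conj(-1) + 3*(-4)*conj(-1)]
      = (1/12)[(12) + (-8) + (2) + (6) + (0) + (12)] = 24/12 = 2
  <chi_rho, chi_3> = (1/12)[1*(12)*conj(1) + 1*(-8)*conj(-1) + 2*(1)*conj(-1) + 2*(3)*conj(1) + 3*(0)*conj(1) + 3*(-4)*conj(-1)]
      = (1/12)[(12) + (8) + (-2) + (6) + (0) + (12)] = 36/12 = 3
  <chi_rho, chi_4> = (1/12)[1*(12)*conj(1) + 1*(-8)*conj(-1) + 2*(1)*conj(-1) + 2*(3)*conj(1) + 3*(0)*conj(-1) + 3*(-4)*conj(1)]
      = (1/12)[(12) + (8) + (-2) + (6) + (0) + (-12)] = 12/12 = 1
  <chi_rho, chi_5> = (1/12)[1*(12)*conj(2) + 1*(-8)*conj(-2) + 2*(1)*conj(1) + 2*(3)*conj(-1) + 3*(0)*conj(0) + 3*(-4)*conj(0)]
      = (1/12)[(24) + (16) + (2) + (-6) + (0) + (0)] = 36/12 = 3
  <chi_rho, chi_6> = (1/12)[1*(12)*conj(2) + 1*(-8)*conj(2) + 2*(1)*conj(-1) + 2*(3)*conj(-1) + 3*(0)*conj(0) + 3*(-4)*conj(0)]
      = (1/12)[(24) + (-16) + (-2) + (-6) + (0) + (0)] = 0/12 = 0
Dimension check: dim(rho) = sum (mult * dim) = 0*1 + 2*1 + 3*1 + 1*1 + 3*2 + 0*2 = 12 = chi_rho(e) = 12.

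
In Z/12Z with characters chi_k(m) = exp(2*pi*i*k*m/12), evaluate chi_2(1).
chi_2(1) = zeta_12^2 = exp(I*pi/3)

Justification: chi_2(1) = zeta_12^(2*1) = zeta_12^2. Since zeta_12^12 = 1, this equals zeta_12^2 = exp(2*pi*i*2/12) = exp(I*pi/3).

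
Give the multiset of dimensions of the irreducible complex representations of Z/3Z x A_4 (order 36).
Dimensions: 1, 1, 1, 1, 1, 1, 1, 1, 1, 3, 3, 3

Derivation: There are 12 irreducibles (= number of conjugacy classes). Their dimensions d_i satisfy sum d_i^2 = |G| = 36: 1 + 1 + 1 + 1 + 1 + 1 + 1 + 1 + 1 + 9 + 9 + 9 = 36. (For the product with Z/3Z: each of the 3 1-dim characters of Z/3Z tensors with each irrep of A_4, giving 3 copies of each A_4-dimension.)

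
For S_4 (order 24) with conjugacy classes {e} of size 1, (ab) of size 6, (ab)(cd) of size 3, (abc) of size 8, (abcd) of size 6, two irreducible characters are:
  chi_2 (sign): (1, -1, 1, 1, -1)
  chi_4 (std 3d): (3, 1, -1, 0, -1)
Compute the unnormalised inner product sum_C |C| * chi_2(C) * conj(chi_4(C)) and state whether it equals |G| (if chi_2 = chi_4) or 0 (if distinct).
Sum = 0; so <chi_2, chi_4> = 0 (distinct irreducibles are orthogonal).

Compute term by term over conjugacy classes (|C| * chi_2(C) * conj(chi_4(C))):
  1*(1)*conj(3) + 6*(-1)*conj(1) + 3*(1)*conj(-1) + 8*(1)*conj(0) + 6*(-1)*conj(-1)
  = (3) + (-6) + (-3) + (0) + (6)
  = 0.
Dividing by |G| = 24 gives 0/24 = 0, matching the row-orthogonality relation <chi_2, chi_4> = [chi_2 = chi_4].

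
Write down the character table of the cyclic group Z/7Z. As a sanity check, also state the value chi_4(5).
Character table of Z/7Z (irreps indexed chi_0,...,chi_6 with chi_k(m) = zeta_7^(k*m), zeta_7 = exp(2*pi*i/7)):
  irrep \ class  {0} (size 1)  {1} (size 1)    {2} (size 1)    {3} (size 1)    {4} (size 1)    {5} (size 1)    {6} (size 1)  
  chi_0          1             1               1               1               1               1               1             
  chi_1          1             exp(2*I*pi/7)   exp(4*I*pi/7)   exp(6*I*pi/7)   exp(-6*I*pi/7)  exp(-4*I*pi/7)  exp(-2*I*pi/7)
  chi_2          1             exp(4*I*pi/7)   exp(-6*I*pi/7)  exp(-2*I*pi/7)  exp(2*I*pi/7)   exp(6*I*pi/7)   exp(-4*I*pi/7)
  chi_3          1             exp(6*I*pi/7)   exp(-2*I*pi/7)  exp(4*I*pi/7)   exp(-4*I*pi/7)  exp(2*I*pi/7)   exp(-6*I*pi/7)
  chi_4          1             exp(-6*I*pi/7)  exp(2*I*pi/7)   exp(-4*I*pi/7)  exp(4*I*pi/7)   exp(-2*I*pi/7)  exp(6*I*pi/7) 
  chi_5          1             exp(-4*I*pi/7)  exp(6*I*pi/7)   exp(2*I*pi/7)   exp(-2*I*pi/7)  exp(-6*I*pi/7)  exp(4*I*pi/7) 
  chi_6          1             exp(-2*I*pi/7)  exp(-4*I*pi/7)  exp(-6*I*pi/7)  exp(6*I*pi/7)   exp(4*I*pi/7)   exp(2*I*pi/7) 

Spot check: chi_4(5) = zeta_7^(4*5) = zeta_7^20 = exp(-2*I*pi/7).

Working: Z/7Z is abelian, so all 7 irreducible complex representations are 1-dimensional. They are given by chi_k(m) = zeta_7^(k*m) for k = 0,...,6. Row orthogonality: sum_m chi_k(m) conj(chi_l(m)) = 7 * [k = l].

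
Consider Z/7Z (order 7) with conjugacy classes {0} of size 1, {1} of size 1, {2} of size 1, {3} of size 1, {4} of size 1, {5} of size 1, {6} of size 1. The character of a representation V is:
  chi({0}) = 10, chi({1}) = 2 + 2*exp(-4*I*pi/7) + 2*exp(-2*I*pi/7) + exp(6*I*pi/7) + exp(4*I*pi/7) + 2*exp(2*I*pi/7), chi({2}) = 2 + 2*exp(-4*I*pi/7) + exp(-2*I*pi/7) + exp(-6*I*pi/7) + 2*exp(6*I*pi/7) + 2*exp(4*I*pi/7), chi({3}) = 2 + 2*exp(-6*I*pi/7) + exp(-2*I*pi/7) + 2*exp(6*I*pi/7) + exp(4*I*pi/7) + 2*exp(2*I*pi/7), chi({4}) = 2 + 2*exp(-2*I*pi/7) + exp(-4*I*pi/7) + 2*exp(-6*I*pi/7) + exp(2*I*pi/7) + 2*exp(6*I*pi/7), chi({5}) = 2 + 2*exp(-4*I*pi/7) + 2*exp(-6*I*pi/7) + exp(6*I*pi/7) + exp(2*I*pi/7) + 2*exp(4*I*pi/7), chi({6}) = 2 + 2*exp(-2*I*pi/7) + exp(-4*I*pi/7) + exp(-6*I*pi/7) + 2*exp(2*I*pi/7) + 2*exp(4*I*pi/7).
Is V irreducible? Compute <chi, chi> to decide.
Not irreducible (reducible): <chi, chi> = 18 > 1.

Explanation: <chi, chi> = (1/|G|) sum_C |C| * |chi(C)|^2 = (1/7)[1*|10|^2 + 1*|2 + 2*exp(-4*I*pi/7) + 2*exp(-2*I*pi/7) + exp(6*I*pi/7) + exp(4*I*pi/7) + 2*exp(2*I*pi/7)|^2 + 1*|2 + 2*exp(-4*I*pi/7) + exp(-2*I*pi/7) + exp(-6*I*pi/7) + 2*exp(6*I*pi/7) + 2*exp(4*I*pi/7)|^2 + 1*|2 + 2*exp(-6*I*pi/7) + exp(-2*I*pi/7) + 2*exp(6*I*pi/7) + exp(4*I*pi/7) + 2*exp(2*I*pi/7)|^2 + 1*|2 + 2*exp(-2*I*pi/7) + exp(-4*I*pi/7) + 2*exp(-6*I*pi/7) + exp(2*I*pi/7) + 2*exp(6*I*pi/7)|^2 + 1*|2 + 2*exp(-4*I*pi/7) + 2*exp(-6*I*pi/7) + exp(6*I*pi/7) + exp(2*I*pi/7) + 2*exp(4*I*pi/7)|^2 + 1*|2 + 2*exp(-2*I*pi/7) + exp(-4*I*pi/7) + exp(-6*I*pi/7) + 2*exp(2*I*pi/7) + 2*exp(4*I*pi/7)|^2]
  = (1/7)[(100) + (18 + 14*exp(-4*I*pi/7) + 15*exp(-2*I*pi/7) + 12*exp(-6*I*pi/7) + 12*exp(6*I*pi/7) + 15*exp(2*I*pi/7) + 14*exp(4*I*pi/7)) + (18 + 15*exp(-4*I*pi/7) + 12*exp(-2*I*pi/7) + 14*exp(-6*I*pi/7) + 14*exp(6*I*pi/7) + 12*exp(2*I*pi/7) + 15*exp(4*I*pi/7)) + (18 + 12*exp(-4*I*pi/7) + 14*exp(-2*I*pi/7) + 15*exp(-6*I*pi/7) + 15*exp(6*I*pi/7) + 14*exp(2*I*pi/7) + 12*exp(4*I*pi/7)) + (18 + 12*exp(-4*I*pi/7) + 14*exp(-2*I*pi/7) + 15*exp(-6*I*pi/7) + 15*exp(6*I*pi/7) + 14*exp(2*I*pi/7) + 12*exp(4*I*pi/7)) + (18 + 15*exp(-4*I*pi/7) + 12*exp(-2*I*pi/7) + 14*exp(-6*I*pi/7) + 14*exp(6*I*pi/7) + 12*exp(2*I*pi/7) + 15*exp(4*I*pi/7)) + (18 + 14*exp(-4*I*pi/7) + 15*exp(-2*I*pi/7) + 12*exp(-6*I*pi/7) + 12*exp(6*I*pi/7) + 15*exp(2*I*pi/7) + 14*exp(4*I*pi/7))] = 126/7 = 18.
(Exp terms are combined using exp(i*s)*conj(exp(i*t)) = exp(i*(s-t)), and sums of them are collapsed using the identity that for every m > 1 the m distinct m-th roots of unity sum to 0, e.g. 1 + exp(2*I*pi/3) + exp(-2*I*pi/3) = 0.)
A character is irreducible iff <chi, chi> = 1, so this representation is reducible.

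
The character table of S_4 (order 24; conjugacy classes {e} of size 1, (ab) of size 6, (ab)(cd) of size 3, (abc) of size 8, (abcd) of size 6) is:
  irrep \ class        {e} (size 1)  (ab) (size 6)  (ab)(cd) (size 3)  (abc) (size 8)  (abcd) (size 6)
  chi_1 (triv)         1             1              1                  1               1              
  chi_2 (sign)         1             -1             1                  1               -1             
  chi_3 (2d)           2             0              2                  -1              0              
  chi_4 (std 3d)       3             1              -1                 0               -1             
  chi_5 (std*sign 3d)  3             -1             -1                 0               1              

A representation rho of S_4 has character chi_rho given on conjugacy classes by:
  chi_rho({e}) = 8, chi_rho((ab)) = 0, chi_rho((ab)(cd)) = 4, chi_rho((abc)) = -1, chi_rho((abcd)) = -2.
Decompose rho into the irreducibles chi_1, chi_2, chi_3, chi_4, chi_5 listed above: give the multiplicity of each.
Multiplicities: chi_1: 0, chi_2: 1, chi_3: 2, chi_4: 1, chi_5: 0.

Argument: Use <chi_rho, chi> = (1/|G|) sum_C |C| * chi_rho(C) * conj(chi(C)) with |G| = 24 for each irreducible chi in the table:
  <chi_rho, chi_1> = (1/24)[1*(8)*conj(1) + 6*(0)*conj(1) + 3*(4)*conj(1) + 8*(-1)*conj(1) + 6*(-2)*conj(1)]
      = (1/24)[(8) + (0) + (12) + (-8) + (-12)] = 0/24 = 0
  <chi_rho, chi_2> = (1/24)[1*(8)*conj(1) + 6*(0)*conj(-1) + 3*(4)*conj(1) + 8*(-1)*conj(1) + 6*(-2)*conj(-1)]
      = (1/24)[(8) + (0) + (12) + (-8) + (12)] = 24/24 = 1
  <chi_rho, chi_3> = (1/24)[1*(8)*conj(2) + 6*(0)*conj(0) + 3*(4)*conj(2) + 8*(-1)*conj(-1) + 6*(-2)*conj(0)]
      = (1/24)[(16) + (0) + (24) + (8) + (0)] = 48/24 = 2
  <chi_rho, chi_4> = (1/24)[1*(8)*conj(3) + 6*(0)*conj(1) + 3*(4)*conj(-1) + 8*(-1)*conj(0) + 6*(-2)*conj(-1)]
      = (1/24)[(24) + (0) + (-12) + (0) + (12)] = 24/24 = 1
  <chi_rho, chi_5> = (1/24)[1*(8)*conj(3) + 6*(0)*conj(-1) + 3*(4)*conj(-1) + 8*(-1)*conj(0) + 6*(-2)*conj(1)]
      = (1/24)[(24) + (0) + (-12) + (0) + (-12)] = 0/24 = 0
Dimension check: dim(rho) = sum (mult * dim) = 0*1 + 1*1 + 2*2 + 1*3 + 0*3 = 8 = chi_rho(e) = 8.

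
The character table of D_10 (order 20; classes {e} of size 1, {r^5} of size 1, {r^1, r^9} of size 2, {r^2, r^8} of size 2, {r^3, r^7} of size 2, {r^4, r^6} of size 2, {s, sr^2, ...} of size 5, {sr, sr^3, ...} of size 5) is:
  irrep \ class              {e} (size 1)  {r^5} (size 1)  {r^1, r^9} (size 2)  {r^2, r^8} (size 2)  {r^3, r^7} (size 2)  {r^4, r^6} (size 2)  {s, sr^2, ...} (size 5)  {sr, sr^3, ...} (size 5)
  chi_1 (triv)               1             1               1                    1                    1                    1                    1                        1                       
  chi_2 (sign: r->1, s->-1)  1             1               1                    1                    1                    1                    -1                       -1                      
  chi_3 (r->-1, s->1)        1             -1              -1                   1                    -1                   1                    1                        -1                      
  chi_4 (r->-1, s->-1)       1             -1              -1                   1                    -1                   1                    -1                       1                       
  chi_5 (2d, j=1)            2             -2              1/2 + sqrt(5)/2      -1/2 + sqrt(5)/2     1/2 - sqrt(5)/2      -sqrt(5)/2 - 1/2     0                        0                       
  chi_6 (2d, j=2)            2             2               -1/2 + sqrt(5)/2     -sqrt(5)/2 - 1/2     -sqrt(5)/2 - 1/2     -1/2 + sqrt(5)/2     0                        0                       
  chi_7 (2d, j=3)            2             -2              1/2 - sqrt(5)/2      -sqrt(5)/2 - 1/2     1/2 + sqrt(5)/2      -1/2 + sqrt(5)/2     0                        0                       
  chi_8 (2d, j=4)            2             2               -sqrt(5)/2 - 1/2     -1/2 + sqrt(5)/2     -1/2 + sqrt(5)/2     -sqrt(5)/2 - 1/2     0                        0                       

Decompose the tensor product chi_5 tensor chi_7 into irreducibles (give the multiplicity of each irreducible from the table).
chi_5 tensor chi_7 = chi_6 + chi_8 (all other irreducibles have multiplicity 0).

Derivation: The character of a tensor product is the pointwise product (chi_5 * chi_7)(C) = chi_5(C) * chi_7(C):
  {e}: (2)*(2), {r^5}: (-2)*(-2), {r^1, r^9}: (1/2 + sqrt(5)/2)*(1/2 - sqrt(5)/2), {r^2, r^8}: (-1/2 + sqrt(5)/2)*(-sqrt(5)/2 - 1/2), {r^3, r^7}: (1/2 - sqrt(5)/2)*(1/2 + sqrt(5)/2), {r^4, r^6}: (-sqrt(5)/2 - 1/2)*(-1/2 + sqrt(5)/2), {s, sr^2, ...}: (0)*(0), {sr, sr^3, ...}: (0)*(0)
so (chi_5 * chi_7) takes values
  {e} -> 4, {r^5} -> 4, {r^1, r^9} -> -1, {r^2, r^8} -> -1, {r^3, r^7} -> -1, {r^4, r^6} -> -1, {s, sr^2, ...} -> 0, {sr, sr^3, ...} -> 0.
Now take the inner product of this character with each irreducible chi from the table, <chi_5*chi_7, chi> = (1/20) sum_C |C| (chi_5*chi_7)(C) conj(chi(C)):
  <chi_5*chi_7, chi_1> = (1/20)[1*(4)*conj(1) + 1*(4)*conj(1) + 2*(-1)*conj(1) + 2*(-1)*conj(1) + 2*(-1)*conj(1) + 2*(-1)*conj(1) + 5*(0)*conj(1) + 5*(0)*conj(1)]
      = (1/20)[(4) + (4) + (-2) + (-2) + (-2) + (-2) + (0) + (0)] = 0/20 = 0
  <chi_5*chi_7, chi_2> = (1/20)[1*(4)*conj(1) + 1*(4)*conj(1) + 2*(-1)*conj(1) + 2*(-1)*conj(1) + 2*(-1)*conj(1) + 2*(-1)*conj(1) + 5*(0)*conj(-1) + 5*(0)*conj(-1)]
      = (1/20)[(4) + (4) + (-2) + (-2) + (-2) + (-2) + (0) + (0)] = 0/20 = 0
  <chi_5*chi_7, chi_3> = (1/20)[1*(4)*conj(1) + 1*(4)*conj(-1) + 2*(-1)*conj(-1) + 2*(-1)*conj(1) + 2*(-1)*conj(-1) + 2*(-1)*conj(1) + 5*(0)*conj(1) + 5*(0)*conj(-1)]
      = (1/20)[(4) + (-4) + (2) + (-2) + (2) + (-2) + (0) + (0)] = 0/20 = 0
  <chi_5*chi_7, chi_4> = (1/20)[1*(4)*conj(1) + 1*(4)*conj(-1) + 2*(-1)*conj(-1) + 2*(-1)*conj(1) + 2*(-1)*conj(-1) + 2*(-1)*conj(1) + 5*(0)*conj(-1) + 5*(0)*conj(1)]
      = (1/20)[(4) + (-4) + (2) + (-2) + (2) + (-2) + (0) + (0)] = 0/20 = 0
  <chi_5*chi_7, chi_5> = (1/20)[1*(4)*conj(2) + 1*(4)*conj(-2) + 2*(-1)*conj(1/2 + sqrt(5)/2) + 2*(-1)*conj(-1/2 + sqrt(5)/2) + 2*(-1)*conj(1/2 - sqrt(5)/2) + 2*(-1)*conj(-sqrt(5)/2 - 1/2) + 5*(0)*conj(0) + 5*(0)*conj(0)]
      = (1/20)[(8) + (-8) + (-sqrt(5) - 1) + (1 - sqrt(5)) + (-1 + sqrt(5)) + (1 + sqrt(5)) + (0) + (0)] = 0/20 = 0
  <chi_5*chi_7, chi_6> = (1/20)[1*(4)*conj(2) + 1*(4)*conj(2) + 2*(-1)*conj(-1/2 + sqrt(5)/2) + 2*(-1)*conj(-sqrt(5)/2 - 1/2) + 2*(-1)*conj(-sqrt(5)/2 - 1/2) + 2*(-1)*conj(-1/2 + sqrt(5)/2) + 5*(0)*conj(0) + 5*(0)*conj(0)]
      = (1/20)[(8) + (8) + (1 - sqrt(5)) + (1 + sqrt(5)) + (1 + sqrt(5)) + (1 - sqrt(5)) + (0) + (0)] = 20/20 = 1
  <chi_5*chi_7, chi_7> = (1/20)[1*(4)*conj(2) + 1*(4)*conj(-2) + 2*(-1)*conj(1/2 - sqrt(5)/2) + 2*(-1)*conj(-sqrt(5)/2 - 1/2) + 2*(-1)*conj(1/2 + sqrt(5)/2) + 2*(-1)*conj(-1/2 + sqrt(5)/2) + 5*(0)*conj(0) + 5*(0)*conj(0)]
      = (1/20)[(8) + (-8) + (-1 + sqrt(5)) + (1 + sqrt(5)) + (-sqrt(5) - 1) + (1 - sqrt(5)) + (0) + (0)] = 0/20 = 0
  <chi_5*chi_7, chi_8> = (1/20)[1*(4)*conj(2) + 1*(4)*conj(2) + 2*(-1)*conj(-sqrt(5)/2 - 1/2) + 2*(-1)*conj(-1/2 + sqrt(5)/2) + 2*(-1)*conj(-1/2 + sqrt(5)/2) + 2*(-1)*conj(-sqrt(5)/2 - 1/2) + 5*(0)*conj(0) + 5*(0)*conj(0)]
      = (1/20)[(8) + (8) + (1 + sqrt(5)) + (1 - sqrt(5)) + (1 - sqrt(5)) + (1 + sqrt(5)) + (0) + (0)] = 20/20 = 1
Hence the multiplicities are chi_6: 1, chi_8: 1. Dimension check: dim(chi_5)*dim(chi_7) = 2*2 = 4 and sum (mult * dim) = 1*2 + 1*2 = 4.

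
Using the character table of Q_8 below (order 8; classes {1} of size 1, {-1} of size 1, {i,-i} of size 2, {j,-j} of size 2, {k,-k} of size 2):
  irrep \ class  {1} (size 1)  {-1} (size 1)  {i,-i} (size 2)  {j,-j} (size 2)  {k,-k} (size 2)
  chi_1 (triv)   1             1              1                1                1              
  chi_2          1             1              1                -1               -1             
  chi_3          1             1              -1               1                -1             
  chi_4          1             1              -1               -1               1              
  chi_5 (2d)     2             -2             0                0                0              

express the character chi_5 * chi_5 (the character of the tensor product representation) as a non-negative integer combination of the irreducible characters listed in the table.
chi_5 tensor chi_5 = chi_1 + chi_2 + chi_3 + chi_4 (all other irreducibles have multiplicity 0).

Details: The character of a tensor product is the pointwise product (chi_5 * chi_5)(C) = chi_5(C) * chi_5(C):
  {1}: (2)*(2), {-1}: (-2)*(-2), {i,-i}: (0)*(0), {j,-j}: (0)*(0), {k,-k}: (0)*(0)
so (chi_5 * chi_5) takes values
  {1} -> 4, {-1} -> 4, {i,-i} -> 0, {j,-j} -> 0, {k,-k} -> 0.
Now take the inner product of this character with each irreducible chi from the table, <chi_5*chi_5, chi> = (1/8) sum_C |C| (chi_5*chi_5)(C) conj(chi(C)):
  <chi_5*chi_5, chi_1> = (1/8)[1*(4)*conj(1) + 1*(4)*conj(1) + 2*(0)*conj(1) + 2*(0)*conj(1) + 2*(0)*conj(1)]
      = (1/8)[(4) + (4) + (0) + (0) + (0)] = 8/8 = 1
  <chi_5*chi_5, chi_2> = (1/8)[1*(4)*conj(1) + 1*(4)*conj(1) + 2*(0)*conj(1) + 2*(0)*conj(-1) + 2*(0)*conj(-1)]
      = (1/8)[(4) + (4) + (0) + (0) + (0)] = 8/8 = 1
  <chi_5*chi_5, chi_3> = (1/8)[1*(4)*conj(1) + 1*(4)*conj(1) + 2*(0)*conj(-1) + 2*(0)*conj(1) + 2*(0)*conj(-1)]
      = (1/8)[(4) + (4) + (0) + (0) + (0)] = 8/8 = 1
  <chi_5*chi_5, chi_4> = (1/8)[1*(4)*conj(1) + 1*(4)*conj(1) + 2*(0)*conj(-1) + 2*(0)*conj(-1) + 2*(0)*conj(1)]
      = (1/8)[(4) + (4) + (0) + (0) + (0)] = 8/8 = 1
  <chi_5*chi_5, chi_5> = (1/8)[1*(4)*conj(2) + 1*(4)*conj(-2) + 2*(0)*conj(0) + 2*(0)*conj(0) + 2*(0)*conj(0)]
      = (1/8)[(8) + (-8) + (0) + (0) + (0)] = 0/8 = 0
Hence the multiplicities are chi_1: 1, chi_2: 1, chi_3: 1, chi_4: 1. Dimension check: dim(chi_5)*dim(chi_5) = 2*2 = 4 and sum (mult * dim) = 1*1 + 1*1 + 1*1 + 1*1 = 4.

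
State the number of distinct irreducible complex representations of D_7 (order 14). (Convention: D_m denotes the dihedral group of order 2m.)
5

Reasoning: The number of irreducible complex representations of a finite group equals its number of conjugacy classes. D_7 has 5 conjugacy classes ((n+3)/2 for n odd), so D_7 (order 14) has exactly 5 irreducible complex representations.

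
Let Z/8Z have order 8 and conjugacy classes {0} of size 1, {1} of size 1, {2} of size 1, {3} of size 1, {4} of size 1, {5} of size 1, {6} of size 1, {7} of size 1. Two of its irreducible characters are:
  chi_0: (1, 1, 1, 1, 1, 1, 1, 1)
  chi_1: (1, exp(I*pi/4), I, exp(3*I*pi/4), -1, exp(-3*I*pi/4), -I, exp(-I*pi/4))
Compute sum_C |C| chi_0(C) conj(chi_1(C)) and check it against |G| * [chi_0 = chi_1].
Sum = 0; so <chi_0, chi_1> = 0 (distinct irreducibles are orthogonal).

Justification: Compute term by term over conjugacy classes (|C| * chi_0(C) * conj(chi_1(C))):
  1*(1)*conj(1) + 1*(1)*conj(exp(I*pi/4)) + 1*(1)*conj(I) + 1*(1)*conj(exp(3*I*pi/4)) + 1*(1)*conj(-1) + 1*(1)*conj(exp(-3*I*pi/4)) + 1*(1)*conj(-I) + 1*(1)*conj(exp(-I*pi/4))
  = (1) + (exp(-I*pi/4)) + (-I) + (exp(-3*I*pi/4)) + (-1) + (exp(3*I*pi/4)) + (I) + (exp(I*pi/4))
  = 0.
(Exp terms are combined using exp(i*s)*conj(exp(i*t)) = exp(i*(s-t)), and sums of them are collapsed using the identity that for every m > 1 the m distinct m-th roots of unity sum to 0, e.g. 1 + exp(2*I*pi/3) + exp(-2*I*pi/3) = 0.)
Dividing by |G| = 8 gives 0/8 = 0, matching the row-orthogonality relation <chi_0, chi_1> = [chi_0 = chi_1].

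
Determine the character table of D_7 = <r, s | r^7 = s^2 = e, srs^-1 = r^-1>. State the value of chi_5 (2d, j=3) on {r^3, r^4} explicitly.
Conjugacy classes: {e} of size 1, {r^1, r^6} of size 2, {r^2, r^5} of size 2, {r^3, r^4} of size 2, {s, sr, ..., sr^6} of size 7.
Character table:
  irrep \ class              {e} (size 1)  {r^1, r^6} (size 2)  {r^2, r^5} (size 2)  {r^3, r^4} (size 2)  {s, sr, ..., sr^6} (size 7)
  chi_1 (triv)               1             1                    1                    1                    1                          
  chi_2 (sign: r->1, s->-1)  1             1                    1                    1                    -1                         
  chi_3 (2d, j=1)            2             2*cos(2*pi/7)        -2*cos(3*pi/7)       -2*cos(pi/7)         0                          
  chi_4 (2d, j=2)            2             -2*cos(3*pi/7)       -2*cos(pi/7)         2*cos(2*pi/7)        0                          
  chi_5 (2d, j=3)            2             -2*cos(pi/7)         2*cos(2*pi/7)        -2*cos(3*pi/7)       0                          

Spot check: chi_5 (2d, j=3) on {r^3, r^4} = -2*cos(3*pi/7).

Justification: D_7 has order 2*7 = 14 with 5 conjugacy classes, hence 5 irreducibles. Sum of squared dims 1 + 1 + 4 + 4 + 4 = 14 = |G|. Linear characters come from the abelianisation; the 2-dimensional irreps have character r^k -> 2*cos(2*pi*j*k/7), reflections -> 0.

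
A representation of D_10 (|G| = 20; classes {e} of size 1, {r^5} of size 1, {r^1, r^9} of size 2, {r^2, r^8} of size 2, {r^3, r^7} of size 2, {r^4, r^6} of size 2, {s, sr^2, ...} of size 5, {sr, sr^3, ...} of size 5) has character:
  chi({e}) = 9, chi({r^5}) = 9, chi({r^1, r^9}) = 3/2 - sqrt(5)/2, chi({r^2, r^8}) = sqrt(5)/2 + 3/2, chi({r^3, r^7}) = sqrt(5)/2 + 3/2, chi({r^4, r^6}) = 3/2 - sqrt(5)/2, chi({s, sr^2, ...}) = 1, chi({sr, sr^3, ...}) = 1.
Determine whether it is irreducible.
Not irreducible (reducible): <chi, chi> = 10 > 1.

Derivation: <chi, chi> = (1/|G|) sum_C |C| * |chi(C)|^2 = (1/20)[1*|9|^2 + 1*|9|^2 + 2*|3/2 - sqrt(5)/2|^2 + 2*|sqrt(5)/2 + 3/2|^2 + 2*|sqrt(5)/2 + 3/2|^2 + 2*|3/2 - sqrt(5)/2|^2 + 5*|1|^2 + 5*|1|^2]
  = (1/20)[(81) + (81) + (7 - 3*sqrt(5)) + (3*sqrt(5) + 7) + (3*sqrt(5) + 7) + (7 - 3*sqrt(5)) + (5) + (5)] = 200/20 = 10.
A character is irreducible iff <chi, chi> = 1, so this representation is reducible.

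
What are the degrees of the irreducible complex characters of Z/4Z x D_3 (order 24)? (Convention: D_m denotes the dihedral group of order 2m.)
Dimensions: 1, 1, 1, 1, 1, 1, 1, 1, 2, 2, 2, 2

There are 12 irreducibles (= number of conjugacy classes). Their dimensions d_i satisfy sum d_i^2 = |G| = 24: 1 + 1 + 1 + 1 + 1 + 1 + 1 + 1 + 4 + 4 + 4 + 4 = 24. (For the product with Z/4Z: each of the 4 1-dim characters of Z/4Z tensors with each irrep of D_3, giving 4 copies of each D_3-dimension.)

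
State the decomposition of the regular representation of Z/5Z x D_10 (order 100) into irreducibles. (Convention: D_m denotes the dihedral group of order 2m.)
Each irreducible V_i of dimension d_i appears with multiplicity d_i, i.e. rho_reg = (direct sum over all irreducibles V_i) d_i V_i. The irreducible dimensions for Z/5Z x D_10 are 1, 1, 1, 1, 1, 1, 1, 1, 1, 1, 1, 1, 1, 1, 1, 1, 1, 1, 1, 1, 2, 2, 2, 2, 2, 2, 2, 2, 2, 2, 2, 2, 2, 2, 2, 2, 2, 2, 2, 2: 20 irreducibles of dimension 1, each with multiplicity 1; 20 irreducibles of dimension 2, each with multiplicity 2. Total dimension 20*1*1 + 20*2*2 = 100 = |G|.

Explanation: General theorem: in the regular representation of a finite group G, each irreducible appears with multiplicity equal to its dimension. Check: dim(rho_reg) = sum d_i^2 = 1 + 1 + 1 + 1 + 1 + 1 + 1 + 1 + 1 + 1 + 1 + 1 + 1 + 1 + 1 + 1 + 1 + 1 + 1 + 1 + 4 + 4 + 4 + 4 + 4 + 4 + 4 + 4 + 4 + 4 + 4 + 4 + 4 + 4 + 4 + 4 + 4 + 4 + 4 + 4 = 100 = |G|.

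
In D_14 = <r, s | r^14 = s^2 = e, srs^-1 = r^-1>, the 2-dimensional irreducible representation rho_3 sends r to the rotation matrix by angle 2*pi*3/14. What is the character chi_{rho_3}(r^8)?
chi_{rho_3}(r^8) = 2*cos(2*pi*3*8/14) = -2*cos(3*pi/7)

Argument: rho_3(r^8) is rotation by angle 2*pi*3*8/14, whose trace is 2*cos(2*pi*3*8/14) = -2*cos(3*pi/7).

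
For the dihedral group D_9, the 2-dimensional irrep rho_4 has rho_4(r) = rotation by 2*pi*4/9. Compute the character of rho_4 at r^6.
chi_{rho_4}(r^6) = 2*cos(2*pi*4*6/9) = -1

Solution. rho_4(r^6) is rotation by angle 2*pi*4*6/9, whose trace is 2*cos(2*pi*4*6/9) = -1.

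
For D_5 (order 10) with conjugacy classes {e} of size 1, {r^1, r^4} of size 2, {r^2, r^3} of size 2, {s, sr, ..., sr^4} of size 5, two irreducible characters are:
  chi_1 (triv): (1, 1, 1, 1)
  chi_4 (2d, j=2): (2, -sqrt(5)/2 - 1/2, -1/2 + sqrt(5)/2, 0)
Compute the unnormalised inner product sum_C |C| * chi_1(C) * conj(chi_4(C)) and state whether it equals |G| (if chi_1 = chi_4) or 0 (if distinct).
Sum = 0; so <chi_1, chi_4> = 0 (distinct irreducibles are orthogonal).

Compute term by term over conjugacy classes (|C| * chi_1(C) * conj(chi_4(C))):
  1*(1)*conj(2) + 2*(1)*conj(-sqrt(5)/2 - 1/2) + 2*(1)*conj(-1/2 + sqrt(5)/2) + 5*(1)*conj(0)
  = (2) + (-sqrt(5) - 1) + (-1 + sqrt(5)) + (0)
  = 0.
Dividing by |G| = 10 gives 0/10 = 0, matching the row-orthogonality relation <chi_1, chi_4> = [chi_1 = chi_4].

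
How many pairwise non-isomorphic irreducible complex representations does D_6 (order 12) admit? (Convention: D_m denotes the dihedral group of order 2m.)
6

Justification: The number of irreducible complex representations of a finite group equals its number of conjugacy classes. D_6 has 6 conjugacy classes (n/2 + 3 for n even), so D_6 (order 12) has exactly 6 irreducible complex representations.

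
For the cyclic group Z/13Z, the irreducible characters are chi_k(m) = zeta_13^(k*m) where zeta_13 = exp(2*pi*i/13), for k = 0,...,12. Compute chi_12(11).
chi_12(11) = zeta_13^132 = exp(4*I*pi/13)

Details: chi_12(11) = zeta_13^(12*11) = zeta_13^132. Since zeta_13^13 = 1, this equals zeta_13^2 = exp(2*pi*i*2/13) = exp(4*I*pi/13).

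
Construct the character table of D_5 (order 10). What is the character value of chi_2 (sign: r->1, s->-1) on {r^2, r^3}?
Conjugacy classes: {e} of size 1, {r^1, r^4} of size 2, {r^2, r^3} of size 2, {s, sr, ..., sr^4} of size 5.
Character table:
  irrep \ class              {e} (size 1)  {r^1, r^4} (size 2)  {r^2, r^3} (size 2)  {s, sr, ..., sr^4} (size 5)
  chi_1 (triv)               1             1                    1                    1                          
  chi_2 (sign: r->1, s->-1)  1             1                    1                    -1                         
  chi_3 (2d, j=1)            2             -1/2 + sqrt(5)/2     -sqrt(5)/2 - 1/2     0                          
  chi_4 (2d, j=2)            2             -sqrt(5)/2 - 1/2     -1/2 + sqrt(5)/2     0                          

Spot check: chi_2 (sign: r->1, s->-1) on {r^2, r^3} = 1.

D_5 has order 2*5 = 10 with 4 conjugacy classes, hence 4 irreducibles. Sum of squared dims 1 + 1 + 4 + 4 = 10 = |G|. Linear characters come from the abelianisation; the 2-dimensional irreps have character r^k -> 2*cos(2*pi*j*k/5), reflections -> 0.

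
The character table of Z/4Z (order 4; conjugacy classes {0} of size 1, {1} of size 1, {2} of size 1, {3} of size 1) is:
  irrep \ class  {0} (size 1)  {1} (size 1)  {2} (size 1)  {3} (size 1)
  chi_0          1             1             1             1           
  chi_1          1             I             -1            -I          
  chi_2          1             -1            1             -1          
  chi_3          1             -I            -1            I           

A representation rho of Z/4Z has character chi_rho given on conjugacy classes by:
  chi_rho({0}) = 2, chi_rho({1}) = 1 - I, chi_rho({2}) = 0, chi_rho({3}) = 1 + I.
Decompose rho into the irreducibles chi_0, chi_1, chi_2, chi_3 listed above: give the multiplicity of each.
Multiplicities: chi_0: 1, chi_1: 0, chi_2: 0, chi_3: 1.

Proof sketch: Use <chi_rho, chi> = (1/|G|) sum_C |C| * chi_rho(C) * conj(chi(C)) with |G| = 4 for each irreducible chi in the table:
  <chi_rho, chi_0> = (1/4)[1*(2)*conj(1) + 1*(1 - I)*conj(1) + 1*(0)*conj(1) + 1*(1 + I)*conj(1)]
      = (1/4)[(2) + (1 - I) + (0) + (1 + I)] = 4/4 = 1
  <chi_rho, chi_1> = (1/4)[1*(2)*conj(1) + 1*(1 - I)*conj(I) + 1*(0)*conj(-1) + 1*(1 + I)*conj(-I)]
      = (1/4)[(2) + (-1 - I) + (0) + (-1 + I)] = 0/4 = 0
  <chi_rho, chi_2> = (1/4)[1*(2)*conj(1) + 1*(1 - I)*conj(-1) + 1*(0)*conj(1) + 1*(1 + I)*conj(-1)]
      = (1/4)[(2) + (-1 + I) + (0) + (-1 - I)] = 0/4 = 0
  <chi_rho, chi_3> = (1/4)[1*(2)*conj(1) + 1*(1 - I)*conj(-I) + 1*(0)*conj(-1) + 1*(1 + I)*conj(I)]
      = (1/4)[(2) + (1 + I) + (0) + (1 - I)] = 4/4 = 1
(Exp terms are combined using exp(i*s)*conj(exp(i*t)) = exp(i*(s-t)), and sums of them are collapsed using the identity that for every m > 1 the m distinct m-th roots of unity sum to 0, e.g. 1 + exp(2*I*pi/3) + exp(-2*I*pi/3) = 0.)
Dimension check: dim(rho) = sum (mult * dim) = 1*1 + 0*1 + 0*1 + 1*1 = 2 = chi_rho(e) = 2.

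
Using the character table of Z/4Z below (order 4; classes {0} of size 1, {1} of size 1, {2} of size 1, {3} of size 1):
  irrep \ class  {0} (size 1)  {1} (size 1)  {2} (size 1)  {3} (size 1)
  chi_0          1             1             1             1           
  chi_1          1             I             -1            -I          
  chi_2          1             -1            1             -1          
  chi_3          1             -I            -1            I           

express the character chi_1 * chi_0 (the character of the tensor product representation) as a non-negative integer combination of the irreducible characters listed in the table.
chi_1 tensor chi_0 = chi_1 (all other irreducibles have multiplicity 0).

Argument: The character of a tensor product is the pointwise product (chi_1 * chi_0)(C) = chi_1(C) * chi_0(C):
  {0}: (1)*(1), {1}: (I)*(1), {2}: (-1)*(1), {3}: (-I)*(1)
so (chi_1 * chi_0) takes values
  {0} -> 1, {1} -> I, {2} -> -1, {3} -> -I.
Now take the inner product of this character with each irreducible chi from the table, <chi_1*chi_0, chi> = (1/4) sum_C |C| (chi_1*chi_0)(C) conj(chi(C)):
  <chi_1*chi_0, chi_0> = (1/4)[1*(1)*conj(1) + 1*(I)*conj(1) + 1*(-1)*conj(1) + 1*(-I)*conj(1)]
      = (1/4)[(1) + (I) + (-1) + (-I)] = 0/4 = 0
  <chi_1*chi_0, chi_1> = (1/4)[1*(1)*conj(1) + 1*(I)*conj(I) + 1*(-1)*conj(-1) + 1*(-I)*conj(-I)]
      = (1/4)[(1) + (1) + (1) + (1)] = 4/4 = 1
  <chi_1*chi_0, chi_2> = (1/4)[1*(1)*conj(1) + 1*(I)*conj(-1) + 1*(-1)*conj(1) + 1*(-I)*conj(-1)]
      = (1/4)[(1) + (-I) + (-1) + (I)] = 0/4 = 0
  <chi_1*chi_0, chi_3> = (1/4)[1*(1)*conj(1) + 1*(I)*conj(-I) + 1*(-1)*conj(-1) + 1*(-I)*conj(I)]
      = (1/4)[(1) + (-1) + (1) + (-1)] = 0/4 = 0
(Exp terms are combined using exp(i*s)*conj(exp(i*t)) = exp(i*(s-t)), and sums of them are collapsed using the identity that for every m > 1 the m distinct m-th roots of unity sum to 0, e.g. 1 + exp(2*I*pi/3) + exp(-2*I*pi/3) = 0.)
Hence the multiplicities are chi_1: 1. Dimension check: dim(chi_1)*dim(chi_0) = 1*1 = 1 and sum (mult * dim) = 1*1 = 1.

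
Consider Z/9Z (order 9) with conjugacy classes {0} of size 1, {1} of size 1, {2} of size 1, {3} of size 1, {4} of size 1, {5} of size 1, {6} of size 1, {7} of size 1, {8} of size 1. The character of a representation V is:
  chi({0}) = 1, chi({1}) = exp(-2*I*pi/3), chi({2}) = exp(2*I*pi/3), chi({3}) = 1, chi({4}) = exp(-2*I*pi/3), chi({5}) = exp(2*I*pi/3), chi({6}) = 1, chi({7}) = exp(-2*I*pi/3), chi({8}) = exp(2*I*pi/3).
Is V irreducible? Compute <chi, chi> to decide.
Irreducible: <chi, chi> = 1.

Argument: <chi, chi> = (1/|G|) sum_C |C| * |chi(C)|^2 = (1/9)[1*|1|^2 + 1*|exp(-2*I*pi/3)|^2 + 1*|exp(2*I*pi/3)|^2 + 1*|1|^2 + 1*|exp(-2*I*pi/3)|^2 + 1*|exp(2*I*pi/3)|^2 + 1*|1|^2 + 1*|exp(-2*I*pi/3)|^2 + 1*|exp(2*I*pi/3)|^2]
  = (1/9)[(1) + (1) + (1) + (1) + (1) + (1) + (1) + (1) + (1)] = 9/9 = 1.
(Exp terms are combined using exp(i*s)*conj(exp(i*t)) = exp(i*(s-t)), and sums of them are collapsed using the identity that for every m > 1 the m distinct m-th roots of unity sum to 0, e.g. 1 + exp(2*I*pi/3) + exp(-2*I*pi/3) = 0.)
A character is irreducible iff <chi, chi> = 1, so this representation is irreducible.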